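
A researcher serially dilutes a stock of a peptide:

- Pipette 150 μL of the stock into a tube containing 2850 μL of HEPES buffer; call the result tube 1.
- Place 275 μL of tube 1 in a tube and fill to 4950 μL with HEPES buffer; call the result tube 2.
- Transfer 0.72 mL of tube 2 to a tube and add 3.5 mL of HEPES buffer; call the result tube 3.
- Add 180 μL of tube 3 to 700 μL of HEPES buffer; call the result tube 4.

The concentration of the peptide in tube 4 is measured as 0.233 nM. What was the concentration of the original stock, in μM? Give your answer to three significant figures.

2.40 μM

Step 1: 150 μL + 2850 μL = 3000 μL total → factor 3000/150 = 20
Step 2: 275 μL brought to 4950 μL → factor 4950/275 = 18
Step 3: 0.72 mL + 3.5 mL = 4.22 mL total → factor 4.22/0.72 = 5.8611
Step 4: 180 μL + 700 μL = 880 μL total → factor 880/180 = 4.8889
Overall dilution factor = 20 × 18 × 5.8611 × 4.8889 = 10316
Stock = 0.233 nM × 10316 = 2404 nM = 2.40 μM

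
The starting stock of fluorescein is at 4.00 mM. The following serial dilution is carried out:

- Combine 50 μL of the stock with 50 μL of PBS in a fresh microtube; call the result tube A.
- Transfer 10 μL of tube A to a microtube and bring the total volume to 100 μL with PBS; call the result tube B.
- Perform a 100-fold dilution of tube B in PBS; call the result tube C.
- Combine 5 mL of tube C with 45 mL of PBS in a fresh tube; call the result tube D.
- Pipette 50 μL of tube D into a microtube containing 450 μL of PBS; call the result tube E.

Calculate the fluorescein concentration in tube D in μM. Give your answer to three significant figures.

0.200 μM

Step 1: 50 μL + 50 μL = 100 μL total → factor 100/50 = 2
Step 2: 10 μL brought to 100 μL → factor 100/10 = 10
Step 3: 100-fold → factor 100
Step 4: 5 mL + 45 mL = 50 mL total → factor 50/5 = 10
Dilution factor through tube D = 2 × 10 × 100 × 10 = 20000
[tube D] = 4.00 mM / 20000 = 0.0002000 mM = 0.200 μM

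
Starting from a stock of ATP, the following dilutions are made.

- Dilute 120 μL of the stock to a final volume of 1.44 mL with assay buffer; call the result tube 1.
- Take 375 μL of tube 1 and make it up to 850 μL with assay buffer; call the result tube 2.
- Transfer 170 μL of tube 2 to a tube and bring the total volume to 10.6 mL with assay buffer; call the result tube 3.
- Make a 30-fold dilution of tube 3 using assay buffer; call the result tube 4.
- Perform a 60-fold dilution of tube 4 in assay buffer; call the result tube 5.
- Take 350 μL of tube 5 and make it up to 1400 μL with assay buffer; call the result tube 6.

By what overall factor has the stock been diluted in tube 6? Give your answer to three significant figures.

Step 1: 120 μL brought to 1.44 mL → factor 1440/120 = 12
Step 2: 375 μL brought to 850 μL → factor 850/375 = 2.2667
Step 3: 170 μL brought to 10.6 mL → factor 10600/170 = 62.353
Step 4: 30-fold → factor 30
Step 5: 60-fold → factor 60
Step 6: 350 μL brought to 1400 μL → factor 1400/350 = 4
Overall dilution factor = 12 × 2.2667 × 62.353 × 30 × 60 × 4 = 1.2211 × 10^7

1.22 × 10^7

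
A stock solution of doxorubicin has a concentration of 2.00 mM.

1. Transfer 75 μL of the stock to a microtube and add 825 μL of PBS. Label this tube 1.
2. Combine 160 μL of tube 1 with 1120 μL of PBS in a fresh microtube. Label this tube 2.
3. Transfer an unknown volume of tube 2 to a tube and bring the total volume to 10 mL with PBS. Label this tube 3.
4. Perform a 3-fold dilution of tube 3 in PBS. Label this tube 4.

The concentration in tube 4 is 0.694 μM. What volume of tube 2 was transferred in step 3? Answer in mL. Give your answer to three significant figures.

0.999 mL

Step 1: 75 μL + 825 μL = 900 μL total → factor 900/75 = 12
Step 2: 160 μL + 1120 μL = 1280 μL total → factor 1280/160 = 8
Step 3: v brought to 10 mL → factor = 10 mL/v
Step 4: 3-fold → factor 3
Product of known-step factors = 288
Overall factor = 2.00 mM / (0.694 μM) = 2881.8
Step-3 factor = 2881.8 / 288 = 10.006
v = 10 mL / 10.006 = 0.999 mL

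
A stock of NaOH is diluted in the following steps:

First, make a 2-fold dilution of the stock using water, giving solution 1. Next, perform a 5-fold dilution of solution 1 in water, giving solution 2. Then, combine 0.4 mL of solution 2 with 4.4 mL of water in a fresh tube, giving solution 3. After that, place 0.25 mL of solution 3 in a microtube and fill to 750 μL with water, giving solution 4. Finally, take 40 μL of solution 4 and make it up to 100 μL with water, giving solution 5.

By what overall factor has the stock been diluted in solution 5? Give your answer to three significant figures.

Step 1: 2-fold → factor 2
Step 2: 5-fold → factor 5
Step 3: 0.4 mL + 4.4 mL = 4.8 mL total → factor 4.8/0.4 = 12
Step 4: 0.25 mL brought to 750 μL → factor 0.75/0.25 = 3
Step 5: 40 μL brought to 100 μL → factor 100/40 = 2.5
Overall dilution factor = 2 × 5 × 12 × 3 × 2.5 = 900

900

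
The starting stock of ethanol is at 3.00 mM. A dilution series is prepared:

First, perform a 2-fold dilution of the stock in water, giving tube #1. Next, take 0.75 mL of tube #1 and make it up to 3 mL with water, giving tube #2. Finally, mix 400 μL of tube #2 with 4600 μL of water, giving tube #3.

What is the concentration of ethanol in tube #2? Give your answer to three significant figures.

Step 1: 2-fold → factor 2
Step 2: 0.75 mL brought to 3 mL → factor 3/0.75 = 4
Dilution factor through tube #2 = 2 × 4 = 8
[tube #2] = 3.00 mM / 8 = 0.375 mM

0.375 mM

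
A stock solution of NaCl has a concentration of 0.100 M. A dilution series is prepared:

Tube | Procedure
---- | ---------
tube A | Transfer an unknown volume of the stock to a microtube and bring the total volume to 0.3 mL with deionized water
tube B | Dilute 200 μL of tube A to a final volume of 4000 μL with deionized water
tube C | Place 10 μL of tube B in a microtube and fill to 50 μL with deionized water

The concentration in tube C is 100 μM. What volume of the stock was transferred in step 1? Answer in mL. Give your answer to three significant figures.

0.0300 mL

Step 1: v brought to 0.3 mL → factor = 0.3 mL/v
Step 2: 200 μL brought to 4000 μL → factor 4000/200 = 20
Step 3: 10 μL brought to 50 μL → factor 50/10 = 5
Product of known-step factors = 100
Overall factor = 0.100 M / (100 μM) = 1000
Step-1 factor = 1000 / 100 = 10
v = 0.3 mL / 10 = 0.0300 mL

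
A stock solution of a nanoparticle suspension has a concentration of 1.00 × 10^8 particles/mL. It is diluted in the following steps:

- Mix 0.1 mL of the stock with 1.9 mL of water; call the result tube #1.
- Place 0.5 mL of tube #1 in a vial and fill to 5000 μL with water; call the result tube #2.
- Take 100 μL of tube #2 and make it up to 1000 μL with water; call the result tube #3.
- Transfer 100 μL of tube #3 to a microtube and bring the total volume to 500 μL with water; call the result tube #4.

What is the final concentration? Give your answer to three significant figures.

1.00 × 10^4 particles/mL

Step 1: 0.1 mL + 1.9 mL = 2 mL total → factor 2/0.1 = 20
Step 2: 0.5 mL brought to 5000 μL → factor 5/0.5 = 10
Step 3: 100 μL brought to 1000 μL → factor 1000/100 = 10
Step 4: 100 μL brought to 500 μL → factor 500/100 = 5
Overall dilution factor = 20 × 10 × 10 × 5 = 10000
Final = 1.00 × 10^8 particles/mL / 10000 = 1.00 × 10^4 particles/mL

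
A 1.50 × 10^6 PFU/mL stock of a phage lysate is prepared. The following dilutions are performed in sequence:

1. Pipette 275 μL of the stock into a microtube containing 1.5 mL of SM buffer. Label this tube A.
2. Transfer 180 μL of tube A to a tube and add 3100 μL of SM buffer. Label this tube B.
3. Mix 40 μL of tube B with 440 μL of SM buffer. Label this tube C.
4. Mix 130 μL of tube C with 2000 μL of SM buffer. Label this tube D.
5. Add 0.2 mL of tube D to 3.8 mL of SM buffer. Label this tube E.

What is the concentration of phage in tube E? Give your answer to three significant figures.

3.24 PFU/mL

Step 1: 275 μL + 1.5 mL = 1775 μL total → factor 1775/275 = 6.4545
Step 2: 180 μL + 3100 μL = 3280 μL total → factor 3280/180 = 18.222
Step 3: 40 μL + 440 μL = 480 μL total → factor 480/40 = 12
Step 4: 130 μL + 2000 μL = 2130 μL total → factor 2130/130 = 16.385
Step 5: 0.2 mL + 3.8 mL = 4 mL total → factor 4/0.2 = 20
Overall dilution factor = 6.4545 × 18.222 × 12 × 16.385 × 20 = 4.625 × 10^5
Final = 1.50 × 10^6 PFU/mL / 4.625 × 10^5 = 3.24 PFU/mL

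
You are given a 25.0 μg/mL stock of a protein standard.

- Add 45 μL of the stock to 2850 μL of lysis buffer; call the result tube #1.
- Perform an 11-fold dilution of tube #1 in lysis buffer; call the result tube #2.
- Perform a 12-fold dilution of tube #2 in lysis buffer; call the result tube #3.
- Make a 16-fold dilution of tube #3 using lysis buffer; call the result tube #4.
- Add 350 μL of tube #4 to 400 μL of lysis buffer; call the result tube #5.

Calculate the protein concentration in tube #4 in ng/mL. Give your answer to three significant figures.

Step 1: 45 μL + 2850 μL = 2895 μL total → factor 2895/45 = 64.333
Step 2: 11-fold → factor 11
Step 3: 12-fold → factor 12
Step 4: 16-fold → factor 16
Dilution factor through tube #4 = 64.333 × 11 × 12 × 16 = 1.3587 × 10^5
[tube #4] = 25.0 μg/mL / 1.3587 × 10^5 = 0.0001840 μg/mL = 0.184 ng/mL

0.184 ng/mL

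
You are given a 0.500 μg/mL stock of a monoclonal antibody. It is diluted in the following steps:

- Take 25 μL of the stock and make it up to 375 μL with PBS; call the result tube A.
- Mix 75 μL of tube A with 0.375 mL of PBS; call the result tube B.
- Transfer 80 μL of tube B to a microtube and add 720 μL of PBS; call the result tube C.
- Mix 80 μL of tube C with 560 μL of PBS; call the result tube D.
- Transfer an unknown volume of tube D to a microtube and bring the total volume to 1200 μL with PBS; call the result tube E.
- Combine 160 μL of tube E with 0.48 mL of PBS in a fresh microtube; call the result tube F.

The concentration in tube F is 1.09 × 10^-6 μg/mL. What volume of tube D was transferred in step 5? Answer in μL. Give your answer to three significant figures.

Step 1: 25 μL brought to 375 μL → factor 375/25 = 15
Step 2: 75 μL + 0.375 mL = 450 μL total → factor 450/75 = 6
Step 3: 80 μL + 720 μL = 800 μL total → factor 800/80 = 10
Step 4: 80 μL + 560 μL = 640 μL total → factor 640/80 = 8
Step 5: v brought to 1200 μL → factor = 1200 μL/v
Step 6: 160 μL + 0.48 mL = 640 μL total → factor 640/160 = 4
Product of known-step factors = 28800
Overall factor = 0.500 μg/mL / (1.09 × 10^-6 μg/mL) = 4.5872 × 10^5
Step-5 factor = 4.5872 × 10^5 / 28800 = 15.928
v = 1200 μL / 15.928 = 75.3 μL

75.3 μL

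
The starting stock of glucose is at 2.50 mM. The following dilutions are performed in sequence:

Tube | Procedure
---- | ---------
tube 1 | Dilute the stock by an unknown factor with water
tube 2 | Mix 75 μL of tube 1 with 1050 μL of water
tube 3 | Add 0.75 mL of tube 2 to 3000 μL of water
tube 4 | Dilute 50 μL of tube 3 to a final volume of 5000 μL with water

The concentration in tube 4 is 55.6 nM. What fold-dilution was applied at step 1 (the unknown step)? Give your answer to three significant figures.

Step 1: unknown factor x
Step 2: 75 μL + 1050 μL = 1125 μL total → factor 1125/75 = 15
Step 3: 0.75 mL + 3000 μL = 3.75 mL total → factor 3.75/0.75 = 5
Step 4: 50 μL brought to 5000 μL → factor 5000/50 = 100
Product of known-step factors = 7500
Overall factor = 2.50 mM / (55.6 nM) = 44964
x = 44964 / 7500 = 6.00

6.00-fold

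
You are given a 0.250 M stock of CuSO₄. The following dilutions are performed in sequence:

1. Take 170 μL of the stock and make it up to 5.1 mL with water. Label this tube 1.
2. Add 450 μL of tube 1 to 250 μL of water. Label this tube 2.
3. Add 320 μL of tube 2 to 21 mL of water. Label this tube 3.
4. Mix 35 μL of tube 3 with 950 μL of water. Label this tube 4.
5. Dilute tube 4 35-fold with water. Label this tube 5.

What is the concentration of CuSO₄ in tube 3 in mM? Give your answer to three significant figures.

0.0804 mM

Step 1: 170 μL brought to 5.1 mL → factor 5100/170 = 30
Step 2: 450 μL + 250 μL = 700 μL total → factor 700/450 = 1.5556
Step 3: 320 μL + 21 mL = 21320 μL total → factor 21320/320 = 66.625
Dilution factor through tube 3 = 30 × 1.5556 × 66.625 = 3109.2
[tube 3] = 0.250 M / 3109.2 = 8.041 × 10^-5 M = 0.0804 mM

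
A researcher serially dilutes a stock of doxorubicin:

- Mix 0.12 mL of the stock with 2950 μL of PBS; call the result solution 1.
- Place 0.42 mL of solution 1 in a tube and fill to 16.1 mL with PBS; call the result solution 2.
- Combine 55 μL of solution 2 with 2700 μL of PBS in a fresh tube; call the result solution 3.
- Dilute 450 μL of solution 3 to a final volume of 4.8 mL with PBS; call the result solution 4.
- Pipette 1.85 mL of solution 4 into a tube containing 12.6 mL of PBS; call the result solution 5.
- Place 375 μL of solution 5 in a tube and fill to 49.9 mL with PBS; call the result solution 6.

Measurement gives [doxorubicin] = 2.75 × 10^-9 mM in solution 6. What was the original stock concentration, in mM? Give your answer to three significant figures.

Step 1: 0.12 mL + 2950 μL = 3.07 mL total → factor 3.07/0.12 = 25.583
Step 2: 0.42 mL brought to 16.1 mL → factor 16.1/0.42 = 38.333
Step 3: 55 μL + 2700 μL = 2755 μL total → factor 2755/55 = 50.091
Step 4: 450 μL brought to 4.8 mL → factor 4800/450 = 10.667
Step 5: 1.85 mL + 12.6 mL = 14.45 mL total → factor 14.45/1.85 = 7.8108
Step 6: 375 μL brought to 49.9 mL → factor 49900/375 = 133.07
Overall dilution factor = 25.583 × 38.333 × 50.091 × 10.667 × 7.8108 × 133.07 = 5.4461 × 10^8
Stock = 2.75 × 10^-9 mM × 5.4461 × 10^8 = 1.50 mM

1.50 mM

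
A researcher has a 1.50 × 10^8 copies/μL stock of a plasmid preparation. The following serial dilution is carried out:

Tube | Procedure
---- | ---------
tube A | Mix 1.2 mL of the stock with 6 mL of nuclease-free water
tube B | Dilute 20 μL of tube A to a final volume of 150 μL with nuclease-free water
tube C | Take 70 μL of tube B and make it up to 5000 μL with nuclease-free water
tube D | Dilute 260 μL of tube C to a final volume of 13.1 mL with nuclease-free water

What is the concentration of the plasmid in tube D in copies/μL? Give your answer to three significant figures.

926 copies/μL

Step 1: 1.2 mL + 6 mL = 7.2 mL total → factor 7.2/1.2 = 6
Step 2: 20 μL brought to 150 μL → factor 150/20 = 7.5
Step 3: 70 μL brought to 5000 μL → factor 5000/70 = 71.429
Step 4: 260 μL brought to 13.1 mL → factor 13100/260 = 50.385
Overall dilution factor = 6 × 7.5 × 71.429 × 50.385 = 1.6195 × 10^5
Final = 1.50 × 10^8 copies/μL / 1.6195 × 10^5 = 926 copies/μL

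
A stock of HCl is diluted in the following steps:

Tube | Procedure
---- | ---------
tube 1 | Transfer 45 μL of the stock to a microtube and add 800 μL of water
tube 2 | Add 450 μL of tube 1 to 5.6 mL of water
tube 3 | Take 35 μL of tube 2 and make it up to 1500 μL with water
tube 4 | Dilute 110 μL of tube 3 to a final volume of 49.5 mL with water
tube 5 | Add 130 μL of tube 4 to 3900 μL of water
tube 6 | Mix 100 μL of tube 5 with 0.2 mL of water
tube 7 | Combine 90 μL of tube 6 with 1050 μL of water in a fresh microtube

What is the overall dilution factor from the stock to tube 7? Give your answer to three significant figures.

Step 1: 45 μL + 800 μL = 845 μL total → factor 845/45 = 18.778
Step 2: 450 μL + 5.6 mL = 6050 μL total → factor 6050/450 = 13.444
Step 3: 35 μL brought to 1500 μL → factor 1500/35 = 42.857
Step 4: 110 μL brought to 49.5 mL → factor 49500/110 = 450
Step 5: 130 μL + 3900 μL = 4030 μL total → factor 4030/130 = 31
Step 6: 100 μL + 0.2 mL = 300 μL total → factor 300/100 = 3
Step 7: 90 μL + 1050 μL = 1140 μL total → factor 1140/90 = 12.667
Overall dilution factor = 18.778 × 13.444 × 42.857 × 450 × 31 × 3 × 12.667 = 5.7355 × 10^9

5.74 × 10^9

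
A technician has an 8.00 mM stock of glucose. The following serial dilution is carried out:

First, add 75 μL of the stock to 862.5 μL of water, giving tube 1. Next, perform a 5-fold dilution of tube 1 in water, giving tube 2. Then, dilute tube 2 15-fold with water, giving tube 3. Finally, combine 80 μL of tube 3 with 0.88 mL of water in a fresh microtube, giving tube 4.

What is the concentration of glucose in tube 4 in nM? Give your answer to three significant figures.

711 nM

Step 1: 75 μL + 862.5 μL = 937.5 μL total → factor 937.5/75 = 12.5
Step 2: 5-fold → factor 5
Step 3: 15-fold → factor 15
Step 4: 80 μL + 0.88 mL = 960 μL total → factor 960/80 = 12
Overall dilution factor = 12.5 × 5 × 15 × 12 = 11250
Final = 8.00 mM / 11250 = 0.0007111 mM = 711 nM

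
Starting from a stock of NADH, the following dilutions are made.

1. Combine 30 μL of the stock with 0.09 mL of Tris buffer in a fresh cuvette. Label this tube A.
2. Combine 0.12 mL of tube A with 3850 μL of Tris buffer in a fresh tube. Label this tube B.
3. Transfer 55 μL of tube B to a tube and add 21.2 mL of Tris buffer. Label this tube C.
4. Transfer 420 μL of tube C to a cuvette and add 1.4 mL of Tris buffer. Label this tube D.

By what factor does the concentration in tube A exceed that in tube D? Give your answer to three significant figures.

5.54 × 10^4

Step 1: 30 μL + 0.09 mL = 120 μL total → factor 120/30 = 4
Step 2: 0.12 mL + 3850 μL = 3.97 mL total → factor 3.97/0.12 = 33.083
Step 3: 55 μL + 21.2 mL = 21255 μL total → factor 21255/55 = 386.45
Step 4: 420 μL + 1.4 mL = 1820 μL total → factor 1820/420 = 4.3333
Dilution factor to tube A = 4; to tube D = 2.2161 × 10^5
[tube A]/[tube D] = (factor to tube D)/(factor to tube A) = 2.2161 × 10^5/4 = 5.54 × 10^4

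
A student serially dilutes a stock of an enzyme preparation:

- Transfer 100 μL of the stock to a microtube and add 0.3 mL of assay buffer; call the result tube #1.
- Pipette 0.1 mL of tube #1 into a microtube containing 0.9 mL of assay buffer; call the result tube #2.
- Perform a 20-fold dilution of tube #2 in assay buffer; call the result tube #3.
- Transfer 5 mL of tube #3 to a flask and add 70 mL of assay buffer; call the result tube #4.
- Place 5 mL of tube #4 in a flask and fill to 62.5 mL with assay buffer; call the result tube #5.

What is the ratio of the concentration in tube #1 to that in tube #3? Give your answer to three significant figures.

200

Step 1: 100 μL + 0.3 mL = 400 μL total → factor 400/100 = 4
Step 2: 0.1 mL + 0.9 mL = 1 mL total → factor 1/0.1 = 10
Step 3: 20-fold → factor 20
Dilution factor to tube #1 = 4; to tube #3 = 800
[tube #1]/[tube #3] = (factor to tube #3)/(factor to tube #1) = 800/4 = 200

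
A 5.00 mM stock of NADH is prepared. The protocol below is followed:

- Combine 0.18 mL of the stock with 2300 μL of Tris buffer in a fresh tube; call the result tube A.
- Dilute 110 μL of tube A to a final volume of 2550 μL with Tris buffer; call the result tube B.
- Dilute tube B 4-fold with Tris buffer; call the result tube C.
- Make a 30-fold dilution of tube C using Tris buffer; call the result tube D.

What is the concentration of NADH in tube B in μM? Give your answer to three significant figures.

15.7 μM

Step 1: 0.18 mL + 2300 μL = 2.48 mL total → factor 2.48/0.18 = 13.778
Step 2: 110 μL brought to 2550 μL → factor 2550/110 = 23.182
Dilution factor through tube B = 13.778 × 23.182 = 319.39
[tube B] = 5.00 mM / 319.39 = 0.01565 mM = 15.7 μM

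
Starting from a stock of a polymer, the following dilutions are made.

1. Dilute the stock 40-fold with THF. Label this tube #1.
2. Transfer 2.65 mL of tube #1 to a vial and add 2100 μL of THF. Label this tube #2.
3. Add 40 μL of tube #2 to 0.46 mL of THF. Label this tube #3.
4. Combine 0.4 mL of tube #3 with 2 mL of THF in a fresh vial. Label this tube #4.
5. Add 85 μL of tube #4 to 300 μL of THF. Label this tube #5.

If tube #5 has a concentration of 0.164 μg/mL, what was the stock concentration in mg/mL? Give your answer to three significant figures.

3.99 mg/mL

Step 1: 40-fold → factor 40
Step 2: 2.65 mL + 2100 μL = 4.75 mL total → factor 4.75/2.65 = 1.7925
Step 3: 40 μL + 0.46 mL = 500 μL total → factor 500/40 = 12.5
Step 4: 0.4 mL + 2 mL = 2.4 mL total → factor 2.4/0.4 = 6
Step 5: 85 μL + 300 μL = 385 μL total → factor 385/85 = 4.5294
Overall dilution factor = 40 × 1.7925 × 12.5 × 6 × 4.5294 = 24356
Stock = 0.164 μg/mL × 24356 = 3994 μg/mL = 3.99 mg/mL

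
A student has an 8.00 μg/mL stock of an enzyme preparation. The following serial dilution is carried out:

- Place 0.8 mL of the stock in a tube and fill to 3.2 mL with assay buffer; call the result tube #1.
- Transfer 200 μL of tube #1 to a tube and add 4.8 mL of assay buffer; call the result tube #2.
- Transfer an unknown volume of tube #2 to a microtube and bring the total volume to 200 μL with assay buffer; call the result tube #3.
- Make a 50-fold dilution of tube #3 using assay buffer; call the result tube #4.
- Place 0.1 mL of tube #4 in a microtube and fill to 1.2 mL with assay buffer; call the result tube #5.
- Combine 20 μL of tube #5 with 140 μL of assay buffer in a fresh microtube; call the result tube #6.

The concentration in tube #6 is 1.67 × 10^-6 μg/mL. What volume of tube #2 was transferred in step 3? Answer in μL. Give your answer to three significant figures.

20.0 μL

Step 1: 0.8 mL brought to 3.2 mL → factor 3.2/0.8 = 4
Step 2: 200 μL + 4.8 mL = 5000 μL total → factor 5000/200 = 25
Step 3: v brought to 200 μL → factor = 200 μL/v
Step 4: 50-fold → factor 50
Step 5: 0.1 mL brought to 1.2 mL → factor 1.2/0.1 = 12
Step 6: 20 μL + 140 μL = 160 μL total → factor 160/20 = 8
Product of known-step factors = 4.8 × 10^5
Overall factor = 8.00 μg/mL / (1.67 × 10^-6 μg/mL) = 4.7904 × 10^6
Step-3 factor = 4.7904 × 10^6 / 4.8 × 10^5 = 9.98
v = 200 μL / 9.98 = 20.0 μL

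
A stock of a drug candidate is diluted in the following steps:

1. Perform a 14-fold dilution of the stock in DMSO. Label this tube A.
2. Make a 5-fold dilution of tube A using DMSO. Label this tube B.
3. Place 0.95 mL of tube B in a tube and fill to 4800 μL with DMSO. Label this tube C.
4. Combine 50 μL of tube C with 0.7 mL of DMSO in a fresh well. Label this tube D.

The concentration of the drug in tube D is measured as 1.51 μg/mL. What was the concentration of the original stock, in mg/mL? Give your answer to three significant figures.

8.01 mg/mL

Step 1: 14-fold → factor 14
Step 2: 5-fold → factor 5
Step 3: 0.95 mL brought to 4800 μL → factor 4.8/0.95 = 5.0526
Step 4: 50 μL + 0.7 mL = 750 μL total → factor 750/50 = 15
Overall dilution factor = 14 × 5 × 5.0526 × 15 = 5305.3
Stock = 1.51 μg/mL × 5305.3 = 8011 μg/mL = 8.01 mg/mL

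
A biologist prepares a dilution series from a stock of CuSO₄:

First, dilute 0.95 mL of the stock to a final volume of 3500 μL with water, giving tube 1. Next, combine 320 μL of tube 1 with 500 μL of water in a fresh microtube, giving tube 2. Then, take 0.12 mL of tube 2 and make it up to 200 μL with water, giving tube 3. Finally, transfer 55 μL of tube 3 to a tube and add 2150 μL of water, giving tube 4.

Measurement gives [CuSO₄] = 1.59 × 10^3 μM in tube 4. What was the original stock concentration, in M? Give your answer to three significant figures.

Step 1: 0.95 mL brought to 3500 μL → factor 3.5/0.95 = 3.6842
Step 2: 320 μL + 500 μL = 820 μL total → factor 820/320 = 2.5625
Step 3: 0.12 mL brought to 200 μL → factor 0.2/0.12 = 1.6667
Step 4: 55 μL + 2150 μL = 2205 μL total → factor 2205/55 = 40.091
Overall dilution factor = 3.6842 × 2.5625 × 1.6667 × 40.091 = 630.82
Stock = 1.59 × 10^3 μM × 630.82 = 1.003 × 10^6 μM = 1.00 M

1.00 M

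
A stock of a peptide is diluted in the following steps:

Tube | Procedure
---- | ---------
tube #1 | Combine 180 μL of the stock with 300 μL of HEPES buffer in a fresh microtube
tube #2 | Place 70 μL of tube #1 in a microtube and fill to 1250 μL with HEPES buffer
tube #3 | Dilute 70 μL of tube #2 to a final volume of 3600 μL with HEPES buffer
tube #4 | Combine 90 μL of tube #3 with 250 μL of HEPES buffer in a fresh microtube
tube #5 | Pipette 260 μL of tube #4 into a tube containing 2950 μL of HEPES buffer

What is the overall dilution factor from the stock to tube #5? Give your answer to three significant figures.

1.14 × 10^5

Step 1: 180 μL + 300 μL = 480 μL total → factor 480/180 = 2.6667
Step 2: 70 μL brought to 1250 μL → factor 1250/70 = 17.857
Step 3: 70 μL brought to 3600 μL → factor 3600/70 = 51.429
Step 4: 90 μL + 250 μL = 340 μL total → factor 340/90 = 3.7778
Step 5: 260 μL + 2950 μL = 3210 μL total → factor 3210/260 = 12.346
Overall dilution factor = 2.6667 × 17.857 × 51.429 × 3.7778 × 12.346 = 1.1422 × 10^5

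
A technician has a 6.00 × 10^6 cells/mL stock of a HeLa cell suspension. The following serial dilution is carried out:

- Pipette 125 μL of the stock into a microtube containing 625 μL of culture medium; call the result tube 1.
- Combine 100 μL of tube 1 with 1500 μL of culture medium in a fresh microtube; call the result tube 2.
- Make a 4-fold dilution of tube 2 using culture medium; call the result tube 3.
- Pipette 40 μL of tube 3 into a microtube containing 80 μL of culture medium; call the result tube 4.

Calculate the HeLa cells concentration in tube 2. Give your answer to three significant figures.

Step 1: 125 μL + 625 μL = 750 μL total → factor 750/125 = 6
Step 2: 100 μL + 1500 μL = 1600 μL total → factor 1600/100 = 16
Dilution factor through tube 2 = 6 × 16 = 96
[tube 2] = 6.00 × 10^6 cells/mL / 96 = 6.25 × 10^4 cells/mL

6.25 × 10^4 cells/mL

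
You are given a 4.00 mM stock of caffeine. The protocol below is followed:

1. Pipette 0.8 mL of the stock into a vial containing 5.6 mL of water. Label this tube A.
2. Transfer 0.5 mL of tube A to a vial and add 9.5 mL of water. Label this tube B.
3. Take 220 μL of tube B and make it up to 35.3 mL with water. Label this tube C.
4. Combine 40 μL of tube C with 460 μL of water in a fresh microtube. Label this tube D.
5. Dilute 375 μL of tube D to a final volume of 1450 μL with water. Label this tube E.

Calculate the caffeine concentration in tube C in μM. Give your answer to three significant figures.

0.156 μM

Step 1: 0.8 mL + 5.6 mL = 6.4 mL total → factor 6.4/0.8 = 8
Step 2: 0.5 mL + 9.5 mL = 10 mL total → factor 10/0.5 = 20
Step 3: 220 μL brought to 35.3 mL → factor 35300/220 = 160.45
Dilution factor through tube C = 8 × 20 × 160.45 = 25673
[tube C] = 4.00 mM / 25673 = 0.0001558 mM = 0.156 μM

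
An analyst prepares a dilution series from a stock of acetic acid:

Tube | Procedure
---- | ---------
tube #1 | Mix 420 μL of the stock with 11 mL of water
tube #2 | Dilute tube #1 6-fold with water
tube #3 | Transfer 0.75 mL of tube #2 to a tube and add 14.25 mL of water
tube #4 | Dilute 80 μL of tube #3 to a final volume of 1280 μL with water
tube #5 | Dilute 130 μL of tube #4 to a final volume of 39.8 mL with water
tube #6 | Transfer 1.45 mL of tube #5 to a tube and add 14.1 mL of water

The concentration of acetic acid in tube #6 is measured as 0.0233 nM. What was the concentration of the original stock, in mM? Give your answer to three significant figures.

Step 1: 420 μL + 11 mL = 11420 μL total → factor 11420/420 = 27.19
Step 2: 6-fold → factor 6
Step 3: 0.75 mL + 14.25 mL = 15 mL total → factor 15/0.75 = 20
Step 4: 80 μL brought to 1280 μL → factor 1280/80 = 16
Step 5: 130 μL brought to 39.8 mL → factor 39800/130 = 306.15
Step 6: 1.45 mL + 14.1 mL = 15.55 mL total → factor 15.55/1.45 = 10.724
Overall dilution factor = 27.19 × 6 × 20 × 16 × 306.15 × 10.724 = 1.714 × 10^8
Stock = 0.0233 nM × 1.714 × 10^8 = 3.994 × 10^6 nM = 3.99 mM

3.99 mM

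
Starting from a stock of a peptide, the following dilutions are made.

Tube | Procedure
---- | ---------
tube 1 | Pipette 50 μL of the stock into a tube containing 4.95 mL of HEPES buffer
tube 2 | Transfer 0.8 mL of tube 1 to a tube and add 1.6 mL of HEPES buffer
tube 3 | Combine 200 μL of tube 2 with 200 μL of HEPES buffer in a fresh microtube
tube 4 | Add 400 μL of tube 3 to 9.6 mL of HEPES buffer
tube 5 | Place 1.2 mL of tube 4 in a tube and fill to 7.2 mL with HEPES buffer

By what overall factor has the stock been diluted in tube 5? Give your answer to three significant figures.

Step 1: 50 μL + 4.95 mL = 5000 μL total → factor 5000/50 = 100
Step 2: 0.8 mL + 1.6 mL = 2.4 mL total → factor 2.4/0.8 = 3
Step 3: 200 μL + 200 μL = 400 μL total → factor 400/200 = 2
Step 4: 400 μL + 9.6 mL = 10000 μL total → factor 10000/400 = 25
Step 5: 1.2 mL brought to 7.2 mL → factor 7.2/1.2 = 6
Overall dilution factor = 100 × 3 × 2 × 25 × 6 = 90000

9.00 × 10^4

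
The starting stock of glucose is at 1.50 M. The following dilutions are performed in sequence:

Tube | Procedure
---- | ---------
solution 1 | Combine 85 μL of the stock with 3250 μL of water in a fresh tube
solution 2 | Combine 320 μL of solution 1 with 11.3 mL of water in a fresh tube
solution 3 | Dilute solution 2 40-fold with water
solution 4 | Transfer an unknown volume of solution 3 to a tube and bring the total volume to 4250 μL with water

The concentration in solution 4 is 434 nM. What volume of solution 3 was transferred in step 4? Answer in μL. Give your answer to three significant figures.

70.1 μL

Step 1: 85 μL + 3250 μL = 3335 μL total → factor 3335/85 = 39.235
Step 2: 320 μL + 11.3 mL = 11620 μL total → factor 11620/320 = 36.312
Step 3: 40-fold → factor 40
Step 4: v brought to 4250 μL → factor = 4250 μL/v
Product of known-step factors = 56989
Overall factor = 1.50 M / (434 nM) = 3.4562 × 10^6
Step-4 factor = 3.4562 × 10^6 / 56989 = 60.647
v = 4250 μL / 60.647 = 70.1 μL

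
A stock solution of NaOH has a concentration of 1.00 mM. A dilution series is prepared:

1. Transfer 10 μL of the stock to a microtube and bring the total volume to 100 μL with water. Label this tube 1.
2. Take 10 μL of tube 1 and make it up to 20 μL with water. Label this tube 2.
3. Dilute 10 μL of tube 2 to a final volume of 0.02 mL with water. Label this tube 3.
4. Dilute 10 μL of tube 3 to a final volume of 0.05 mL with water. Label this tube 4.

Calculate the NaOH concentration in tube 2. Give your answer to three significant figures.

Step 1: 10 μL brought to 100 μL → factor 100/10 = 10
Step 2: 10 μL brought to 20 μL → factor 20/10 = 2
Dilution factor through tube 2 = 10 × 2 = 20
[tube 2] = 1.00 mM / 20 = 0.0500 mM

0.0500 mM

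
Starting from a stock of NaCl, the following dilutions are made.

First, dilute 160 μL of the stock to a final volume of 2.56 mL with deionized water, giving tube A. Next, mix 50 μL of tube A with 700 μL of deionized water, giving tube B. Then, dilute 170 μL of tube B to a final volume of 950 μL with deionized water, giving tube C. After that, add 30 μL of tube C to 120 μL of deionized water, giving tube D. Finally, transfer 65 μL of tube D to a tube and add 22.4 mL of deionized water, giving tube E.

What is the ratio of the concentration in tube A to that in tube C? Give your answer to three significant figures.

83.8

Step 1: 160 μL brought to 2.56 mL → factor 2560/160 = 16
Step 2: 50 μL + 700 μL = 750 μL total → factor 750/50 = 15
Step 3: 170 μL brought to 950 μL → factor 950/170 = 5.5882
Dilution factor to tube A = 16; to tube C = 1341.2
[tube A]/[tube C] = (factor to tube C)/(factor to tube A) = 1341.2/16 = 83.8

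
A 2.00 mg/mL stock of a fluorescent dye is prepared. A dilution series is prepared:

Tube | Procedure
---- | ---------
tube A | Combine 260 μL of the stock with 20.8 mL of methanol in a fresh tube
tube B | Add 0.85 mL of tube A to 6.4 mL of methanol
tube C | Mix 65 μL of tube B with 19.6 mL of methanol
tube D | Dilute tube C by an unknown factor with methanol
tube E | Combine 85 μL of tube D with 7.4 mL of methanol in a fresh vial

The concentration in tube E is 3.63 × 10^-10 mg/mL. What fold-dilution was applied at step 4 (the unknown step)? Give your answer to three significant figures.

299-fold

Step 1: 260 μL + 20.8 mL = 21060 μL total → factor 21060/260 = 81
Step 2: 0.85 mL + 6.4 mL = 7.25 mL total → factor 7.25/0.85 = 8.5294
Step 3: 65 μL + 19.6 mL = 19665 μL total → factor 19665/65 = 302.54
Step 4: unknown factor x
Step 5: 85 μL + 7.4 mL = 7485 μL total → factor 7485/85 = 88.059
Product of known-step factors = 1.8406 × 10^7
Overall factor = 2.00 mg/mL / (3.63 × 10^-10 mg/mL) = 5.5096 × 10^9
x = 5.5096 × 10^9 / 1.8406 × 10^7 = 299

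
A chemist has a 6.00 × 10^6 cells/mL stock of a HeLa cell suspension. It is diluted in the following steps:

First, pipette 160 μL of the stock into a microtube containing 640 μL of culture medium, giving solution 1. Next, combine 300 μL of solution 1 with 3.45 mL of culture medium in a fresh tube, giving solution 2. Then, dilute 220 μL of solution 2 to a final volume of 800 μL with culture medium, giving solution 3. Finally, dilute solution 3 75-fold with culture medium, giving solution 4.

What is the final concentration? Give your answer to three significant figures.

352 cells/mL

Step 1: 160 μL + 640 μL = 800 μL total → factor 800/160 = 5
Step 2: 300 μL + 3.45 mL = 3750 μL total → factor 3750/300 = 12.5
Step 3: 220 μL brought to 800 μL → factor 800/220 = 3.6364
Step 4: 75-fold → factor 75
Overall dilution factor = 5 × 12.5 × 3.6364 × 75 = 17045
Final = 6.00 × 10^6 cells/mL / 17045 = 352 cells/mL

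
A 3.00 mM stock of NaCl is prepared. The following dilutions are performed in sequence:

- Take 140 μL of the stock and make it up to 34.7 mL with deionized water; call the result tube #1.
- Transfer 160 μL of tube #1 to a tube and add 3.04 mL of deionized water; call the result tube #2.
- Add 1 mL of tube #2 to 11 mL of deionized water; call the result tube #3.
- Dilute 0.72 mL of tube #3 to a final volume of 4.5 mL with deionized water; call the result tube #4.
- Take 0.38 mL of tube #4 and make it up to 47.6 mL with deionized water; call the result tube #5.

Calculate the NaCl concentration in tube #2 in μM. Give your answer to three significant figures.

0.605 μM

Step 1: 140 μL brought to 34.7 mL → factor 34700/140 = 247.86
Step 2: 160 μL + 3.04 mL = 3200 μL total → factor 3200/160 = 20
Dilution factor through tube #2 = 247.86 × 20 = 4957.1
[tube #2] = 3.00 mM / 4957.1 = 0.0006052 mM = 0.605 μM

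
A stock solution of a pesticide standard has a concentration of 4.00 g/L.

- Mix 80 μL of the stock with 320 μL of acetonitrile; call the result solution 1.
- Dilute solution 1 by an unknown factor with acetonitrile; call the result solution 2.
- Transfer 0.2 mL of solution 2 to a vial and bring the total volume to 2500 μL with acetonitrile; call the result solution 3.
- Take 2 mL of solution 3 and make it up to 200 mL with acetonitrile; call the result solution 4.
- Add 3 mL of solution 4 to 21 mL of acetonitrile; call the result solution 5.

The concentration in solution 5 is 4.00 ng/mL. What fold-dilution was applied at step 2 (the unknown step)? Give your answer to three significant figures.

Step 1: 80 μL + 320 μL = 400 μL total → factor 400/80 = 5
Step 2: unknown factor x
Step 3: 0.2 mL brought to 2500 μL → factor 2.5/0.2 = 12.5
Step 4: 2 mL brought to 200 mL → factor 200/2 = 100
Step 5: 3 mL + 21 mL = 24 mL total → factor 24/3 = 8
Product of known-step factors = 50000
Overall factor = 4.00 g/L / (4.00 ng/mL) = 1 × 10^6
x = 1 × 10^6 / 50000 = 20.0

20.0-fold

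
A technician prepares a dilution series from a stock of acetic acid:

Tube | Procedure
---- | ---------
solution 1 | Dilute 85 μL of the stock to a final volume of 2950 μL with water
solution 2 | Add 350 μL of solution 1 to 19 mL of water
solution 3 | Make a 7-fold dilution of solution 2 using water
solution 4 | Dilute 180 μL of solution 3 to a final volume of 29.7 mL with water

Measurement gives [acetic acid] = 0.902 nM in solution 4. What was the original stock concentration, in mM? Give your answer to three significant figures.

2.00 mM

Step 1: 85 μL brought to 2950 μL → factor 2950/85 = 34.706
Step 2: 350 μL + 19 mL = 19350 μL total → factor 19350/350 = 55.286
Step 3: 7-fold → factor 7
Step 4: 180 μL brought to 29.7 mL → factor 29700/180 = 165
Overall dilution factor = 34.706 × 55.286 × 7 × 165 = 2.2161 × 10^6
Stock = 0.902 nM × 2.2161 × 10^6 = 1.999 × 10^6 nM = 2.00 mM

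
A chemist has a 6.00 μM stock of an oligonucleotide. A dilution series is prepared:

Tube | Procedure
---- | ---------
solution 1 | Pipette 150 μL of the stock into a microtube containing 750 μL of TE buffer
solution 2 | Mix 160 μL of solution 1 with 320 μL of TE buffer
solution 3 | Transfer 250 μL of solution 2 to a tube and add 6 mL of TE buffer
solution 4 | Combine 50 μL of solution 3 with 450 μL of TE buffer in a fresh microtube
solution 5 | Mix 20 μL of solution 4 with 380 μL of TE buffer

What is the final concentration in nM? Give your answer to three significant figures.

Step 1: 150 μL + 750 μL = 900 μL total → factor 900/150 = 6
Step 2: 160 μL + 320 μL = 480 μL total → factor 480/160 = 3
Step 3: 250 μL + 6 mL = 6250 μL total → factor 6250/250 = 25
Step 4: 50 μL + 450 μL = 500 μL total → factor 500/50 = 10
Step 5: 20 μL + 380 μL = 400 μL total → factor 400/20 = 20
Overall dilution factor = 6 × 3 × 25 × 10 × 20 = 90000
Final = 6.00 μM / 90000 = 6.667 × 10^-5 μM = 0.0667 nM

0.0667 nM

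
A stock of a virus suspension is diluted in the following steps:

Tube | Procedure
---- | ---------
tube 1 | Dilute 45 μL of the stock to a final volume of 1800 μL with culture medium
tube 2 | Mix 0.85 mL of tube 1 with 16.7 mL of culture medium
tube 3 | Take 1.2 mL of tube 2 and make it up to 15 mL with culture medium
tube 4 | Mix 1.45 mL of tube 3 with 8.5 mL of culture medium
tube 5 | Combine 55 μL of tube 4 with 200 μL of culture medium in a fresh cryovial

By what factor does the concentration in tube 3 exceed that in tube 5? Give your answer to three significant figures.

31.8

Step 1: 45 μL brought to 1800 μL → factor 1800/45 = 40
Step 2: 0.85 mL + 16.7 mL = 17.55 mL total → factor 17.55/0.85 = 20.647
Step 3: 1.2 mL brought to 15 mL → factor 15/1.2 = 12.5
Step 4: 1.45 mL + 8.5 mL = 9.95 mL total → factor 9.95/1.45 = 6.8621
Step 5: 55 μL + 200 μL = 255 μL total → factor 255/55 = 4.6364
Dilution factor to tube 3 = 10324; to tube 5 = 3.2844 × 10^5
[tube 3]/[tube 5] = (factor to tube 5)/(factor to tube 3) = 3.2844 × 10^5/10324 = 31.8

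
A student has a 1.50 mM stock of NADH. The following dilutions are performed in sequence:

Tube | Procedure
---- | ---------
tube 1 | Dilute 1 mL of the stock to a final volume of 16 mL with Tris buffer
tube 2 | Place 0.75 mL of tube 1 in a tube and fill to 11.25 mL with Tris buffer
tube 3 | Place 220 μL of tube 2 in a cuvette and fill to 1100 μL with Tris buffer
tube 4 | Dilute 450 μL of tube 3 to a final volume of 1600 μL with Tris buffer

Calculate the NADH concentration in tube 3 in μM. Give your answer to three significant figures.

1.25 μM

Step 1: 1 mL brought to 16 mL → factor 16/1 = 16
Step 2: 0.75 mL brought to 11.25 mL → factor 11.25/0.75 = 15
Step 3: 220 μL brought to 1100 μL → factor 1100/220 = 5
Dilution factor through tube 3 = 16 × 15 × 5 = 1200
[tube 3] = 1.50 mM / 1200 = 0.001250 mM = 1.25 μM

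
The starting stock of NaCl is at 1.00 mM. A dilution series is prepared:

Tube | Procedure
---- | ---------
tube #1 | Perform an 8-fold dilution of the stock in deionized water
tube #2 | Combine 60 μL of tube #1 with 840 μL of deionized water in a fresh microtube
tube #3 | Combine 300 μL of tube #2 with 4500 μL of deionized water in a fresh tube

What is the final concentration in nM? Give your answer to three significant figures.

Step 1: 8-fold → factor 8
Step 2: 60 μL + 840 μL = 900 μL total → factor 900/60 = 15
Step 3: 300 μL + 4500 μL = 4800 μL total → factor 4800/300 = 16
Overall dilution factor = 8 × 15 × 16 = 1920
Final = 1.00 mM / 1920 = 0.0005208 mM = 521 nM

521 nM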